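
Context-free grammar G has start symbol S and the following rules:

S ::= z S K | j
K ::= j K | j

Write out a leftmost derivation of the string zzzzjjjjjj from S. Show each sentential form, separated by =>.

S => zSK   [S ::= z S K]
zSK => zzSKK   [S ::= z S K]
zzSKK => zzzSKKK   [S ::= z S K]
zzzSKKK => zzzzSKKKK   [S ::= z S K]
zzzzSKKKK => zzzzjKKKK   [S ::= j]
zzzzjKKKK => zzzzjjKKKK   [K ::= j K]
zzzzjjKKKK => zzzzjjjKKK   [K ::= j]
zzzzjjjKKK => zzzzjjjjKK   [K ::= j]
zzzzjjjjKK => zzzzjjjjjK   [K ::= j]
zzzzjjjjjK => zzzzjjjjjj   [K ::= j]

S => zSK => zzSKK => zzzSKKK => zzzzSKKKK => zzzzjKKKK => zzzzjjKKKK => zzzzjjjKKK => zzzzjjjjKK => zzzzjjjjjK => zzzzjjjjjj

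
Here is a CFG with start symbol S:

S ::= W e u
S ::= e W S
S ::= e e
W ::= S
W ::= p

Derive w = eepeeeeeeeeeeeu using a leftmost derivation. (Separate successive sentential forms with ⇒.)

S ⇒ Weu   [S ::= W e u]
Weu ⇒ Seu   [W ::= S]
Seu ⇒ eWSeu   [S ::= e W S]
eWSeu ⇒ eSSeu   [W ::= S]
eSSeu ⇒ eeWSSeu   [S ::= e W S]
eeWSSeu ⇒ eepSSeu   [W ::= p]
eepSSeu ⇒ eepeWSSeu   [S ::= e W S]
eepeWSSeu ⇒ eepeSSSeu   [W ::= S]
eepeSSSeu ⇒ eepeeWSSSeu   [S ::= e W S]
eepeeWSSSeu ⇒ eepeeSSSSeu   [W ::= S]
eepeeSSSSeu ⇒ eepeeeeSSSeu   [S ::= e e]
eepeeeeSSSeu ⇒ eepeeeeeeSSeu   [S ::= e e]
eepeeeeeeSSeu ⇒ eepeeeeeeeeSeu   [S ::= e e]
eepeeeeeeeeSeu ⇒ eepeeeeeeeeeeeu   [S ::= e e]

S ⇒ Weu ⇒ Seu ⇒ eWSeu ⇒ eSSeu ⇒ eeWSSeu ⇒ eepSSeu ⇒ eepeWSSeu ⇒ eepeSSSeu ⇒ eepeeWSSSeu ⇒ eepeeSSSSeu ⇒ eepeeeeSSSeu ⇒ eepeeeeeeSSeu ⇒ eepeeeeeeeeSeu ⇒ eepeeeeeeeeeeeu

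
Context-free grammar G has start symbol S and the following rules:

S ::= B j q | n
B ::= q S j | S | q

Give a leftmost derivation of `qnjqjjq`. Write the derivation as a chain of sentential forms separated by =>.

S => Bjq   [S ::= B j q]
Bjq => qSjjq   [B ::= q S j]
qSjjq => qBjqjjq   [S ::= B j q]
qBjqjjq => qSjqjjq   [B ::= S]
qSjqjjq => qnjqjjq   [S ::= n]

S => Bjq => qSjjq => qBjqjjq => qSjqjjq => qnjqjjq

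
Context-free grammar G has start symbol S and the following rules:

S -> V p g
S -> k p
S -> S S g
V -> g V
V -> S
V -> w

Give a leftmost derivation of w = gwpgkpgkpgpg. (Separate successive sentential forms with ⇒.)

S ⇒ Vpg   [S -> V p g]
Vpg ⇒ gVpg   [V -> g V]
gVpg ⇒ gSpg   [V -> S]
gSpg ⇒ gSSgpg   [S -> S S g]
gSSgpg ⇒ gSSgSgpg   [S -> S S g]
gSSgSgpg ⇒ gVpgSgSgpg   [S -> V p g]
gVpgSgSgpg ⇒ gwpgSgSgpg   [V -> w]
gwpgSgSgpg ⇒ gwpgkpgSgpg   [S -> k p]
gwpgkpgSgpg ⇒ gwpgkpgkpgpg   [S -> k p]

S ⇒ Vpg ⇒ gVpg ⇒ gSpg ⇒ gSSgpg ⇒ gSSgSgpg ⇒ gVpgSgSgpg ⇒ gwpgSgSgpg ⇒ gwpgkpgSgpg ⇒ gwpgkpgkpgpg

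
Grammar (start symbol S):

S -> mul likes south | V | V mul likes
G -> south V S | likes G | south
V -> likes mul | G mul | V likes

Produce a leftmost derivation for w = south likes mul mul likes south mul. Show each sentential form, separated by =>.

S => V   [S -> V]
V => G mul   [V -> G mul]
G mul => south V S mul   [G -> south V S]
south V S mul => south likes mul S mul   [V -> likes mul]
south likes mul S mul => south likes mul mul likes south mul   [S -> mul likes south]

S => V => G mul => south V S mul => south likes mul S mul => south likes mul mul likes south mul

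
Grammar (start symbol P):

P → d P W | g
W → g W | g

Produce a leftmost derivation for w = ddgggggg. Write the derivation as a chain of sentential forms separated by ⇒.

P ⇒ dPW   [P → d P W]
dPW ⇒ ddPWW   [P → d P W]
ddPWW ⇒ ddgWW   [P → g]
ddgWW ⇒ ddggWW   [W → g W]
ddggWW ⇒ ddgggW   [W → g]
ddgggW ⇒ ddggggW   [W → g W]
ddggggW ⇒ ddgggggW   [W → g W]
ddgggggW ⇒ ddgggggg   [W → g]

P ⇒ dPW ⇒ ddPWW ⇒ ddgWW ⇒ ddggWW ⇒ ddgggW ⇒ ddggggW ⇒ ddgggggW ⇒ ddgggggg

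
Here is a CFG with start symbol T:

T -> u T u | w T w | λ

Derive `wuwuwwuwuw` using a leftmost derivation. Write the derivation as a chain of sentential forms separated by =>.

T => wTw => wuTuw => wuwTwuw => wuwuTuwuw => wuwuwTwuwuw => wuwuwwuwuw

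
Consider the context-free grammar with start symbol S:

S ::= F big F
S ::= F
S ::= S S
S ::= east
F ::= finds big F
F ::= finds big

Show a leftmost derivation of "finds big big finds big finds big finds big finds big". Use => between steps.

S => F big F => finds big big F => finds big big finds big F => finds big big finds big finds big F => finds big big finds big finds big finds big F => finds big big finds big finds big finds big finds big

S => F big F   [S ::= F big F]
F big F => finds big big F   [F ::= finds big]
finds big big F => finds big big finds big F   [F ::= finds big F]
finds big big finds big F => finds big big finds big finds big F   [F ::= finds big F]
finds big big finds big finds big F => finds big big finds big finds big finds big F   [F ::= finds big F]
finds big big finds big finds big finds big F => finds big big finds big finds big finds big finds big   [F ::= finds big]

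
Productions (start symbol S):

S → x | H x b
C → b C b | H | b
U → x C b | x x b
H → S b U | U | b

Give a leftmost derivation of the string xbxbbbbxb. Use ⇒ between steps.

S ⇒ Hxb   [S → H x b]
Hxb ⇒ Uxb   [H → U]
Uxb ⇒ xCbxb   [U → x C b]
xCbxb ⇒ xbCbbxb   [C → b C b]
xbCbbxb ⇒ xbHbbxb   [C → H]
xbHbbxb ⇒ xbUbbxb   [H → U]
xbUbbxb ⇒ xbxCbbbxb   [U → x C b]
xbxCbbbxb ⇒ xbxbbbbxb   [C → b]

S⇒Hxb⇒Uxb⇒xCbxb⇒xbCbbxb⇒xbHbbxb⇒xbUbbxb⇒xbxCbbbxb⇒xbxbbbbxb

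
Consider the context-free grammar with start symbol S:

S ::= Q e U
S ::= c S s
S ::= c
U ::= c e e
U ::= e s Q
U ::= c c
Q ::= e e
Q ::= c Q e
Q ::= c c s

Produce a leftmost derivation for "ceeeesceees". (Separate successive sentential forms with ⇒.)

S ⇒ cSs   [S ::= c S s]
cSs ⇒ cQeUs   [S ::= Q e U]
cQeUs ⇒ ceeeUs   [Q ::= e e]
ceeeUs ⇒ ceeeesQs   [U ::= e s Q]
ceeeesQs ⇒ ceeeescQes   [Q ::= c Q e]
ceeeescQes ⇒ ceeeesceees   [Q ::= e e]

S⇒cSs⇒cQeUs⇒ceeeUs⇒ceeeesQs⇒ceeeescQes⇒ceeeesceees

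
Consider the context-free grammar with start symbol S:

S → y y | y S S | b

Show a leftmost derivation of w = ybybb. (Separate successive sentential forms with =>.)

S => ySS   [S → y S S]
ySS => ybS   [S → b]
ybS => ybySS   [S → y S S]
ybySS => ybybS   [S → b]
ybybS => ybybb   [S → b]

S => ySS => ybS => ybySS => ybybS => ybybb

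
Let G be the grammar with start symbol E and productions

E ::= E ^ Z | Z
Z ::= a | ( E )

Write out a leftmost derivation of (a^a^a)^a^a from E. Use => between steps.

E => E^Z => E^Z^Z => Z^Z^Z => (E)^Z^Z => (E^Z)^Z^Z => (E^Z^Z)^Z^Z => (Z^Z^Z)^Z^Z => (a^Z^Z)^Z^Z => (a^a^Z)^Z^Z => (a^a^a)^Z^Z => (a^a^a)^a^Z => (a^a^a)^a^a

E => E^Z   [E ::= E ^ Z]
E^Z => E^Z^Z   [E ::= E ^ Z]
E^Z^Z => Z^Z^Z   [E ::= Z]
Z^Z^Z => (E)^Z^Z   [Z ::= ( E )]
(E)^Z^Z => (E^Z)^Z^Z   [E ::= E ^ Z]
(E^Z)^Z^Z => (E^Z^Z)^Z^Z   [E ::= E ^ Z]
(E^Z^Z)^Z^Z => (Z^Z^Z)^Z^Z   [E ::= Z]
(Z^Z^Z)^Z^Z => (a^Z^Z)^Z^Z   [Z ::= a]
(a^Z^Z)^Z^Z => (a^a^Z)^Z^Z   [Z ::= a]
(a^a^Z)^Z^Z => (a^a^a)^Z^Z   [Z ::= a]
(a^a^a)^Z^Z => (a^a^a)^a^Z   [Z ::= a]
(a^a^a)^a^Z => (a^a^a)^a^a   [Z ::= a]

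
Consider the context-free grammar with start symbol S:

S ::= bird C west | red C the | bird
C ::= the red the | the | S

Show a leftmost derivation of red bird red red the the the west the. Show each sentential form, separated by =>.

S => red C the => red S the => red bird C west the => red bird S west the => red bird red C the west the => red bird red S the west the => red bird red red C the the west the => red bird red red the the the west the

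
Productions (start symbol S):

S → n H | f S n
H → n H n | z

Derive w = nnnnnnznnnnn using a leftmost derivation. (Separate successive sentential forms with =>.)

S => nH => nnHn => nnnHnn => nnnnHnnn => nnnnnHnnnn => nnnnnnHnnnnn => nnnnnnznnnnn

S => nH   [S → n H]
nH => nnHn   [H → n H n]
nnHn => nnnHnn   [H → n H n]
nnnHnn => nnnnHnnn   [H → n H n]
nnnnHnnn => nnnnnHnnnn   [H → n H n]
nnnnnHnnnn => nnnnnnHnnnnn   [H → n H n]
nnnnnnHnnnnn => nnnnnnznnnnn   [H → z]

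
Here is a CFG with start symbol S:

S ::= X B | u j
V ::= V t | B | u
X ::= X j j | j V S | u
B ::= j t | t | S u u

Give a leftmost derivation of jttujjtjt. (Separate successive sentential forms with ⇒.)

S ⇒ XB   [S ::= X B]
XB ⇒ jVSB   [X ::= j V S]
jVSB ⇒ jVtSB   [V ::= V t]
jVtSB ⇒ jBtSB   [V ::= B]
jBtSB ⇒ jttSB   [B ::= t]
jttSB ⇒ jttXBB   [S ::= X B]
jttXBB ⇒ jttXjjBB   [X ::= X j j]
jttXjjBB ⇒ jttujjBB   [X ::= u]
jttujjBB ⇒ jttujjtB   [B ::= t]
jttujjtB ⇒ jttujjtjt   [B ::= j t]

S ⇒ XB ⇒ jVSB ⇒ jVtSB ⇒ jBtSB ⇒ jttSB ⇒ jttXBB ⇒ jttXjjBB ⇒ jttujjBB ⇒ jttujjtB ⇒ jttujjtjt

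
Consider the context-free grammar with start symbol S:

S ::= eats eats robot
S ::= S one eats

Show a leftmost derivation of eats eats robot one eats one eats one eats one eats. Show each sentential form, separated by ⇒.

S ⇒ S one eats   [S ::= S one eats]
S one eats ⇒ S one eats one eats   [S ::= S one eats]
S one eats one eats ⇒ S one eats one eats one eats   [S ::= S one eats]
S one eats one eats one eats ⇒ S one eats one eats one eats one eats   [S ::= S one eats]
S one eats one eats one eats one eats ⇒ eats eats robot one eats one eats one eats one eats   [S ::= eats eats robot]

S ⇒ S one eats ⇒ S one eats one eats ⇒ S one eats one eats one eats ⇒ S one eats one eats one eats one eats ⇒ eats eats robot one eats one eats one eats one eats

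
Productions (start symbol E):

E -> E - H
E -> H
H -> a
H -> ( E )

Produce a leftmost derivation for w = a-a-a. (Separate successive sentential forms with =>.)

E => E-H => E-H-H => H-H-H => a-H-H => a-a-H => a-a-a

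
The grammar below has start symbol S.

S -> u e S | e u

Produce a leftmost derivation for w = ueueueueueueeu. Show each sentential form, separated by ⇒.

S ⇒ ueS   [S -> u e S]
ueS ⇒ ueueS   [S -> u e S]
ueueS ⇒ ueueueS   [S -> u e S]
ueueueS ⇒ ueueueueS   [S -> u e S]
ueueueueS ⇒ ueueueueueS   [S -> u e S]
ueueueueueS ⇒ ueueueueueueS   [S -> u e S]
ueueueueueueS ⇒ ueueueueueueeu   [S -> e u]

S ⇒ ueS ⇒ ueueS ⇒ ueueueS ⇒ ueueueueS ⇒ ueueueueueS ⇒ ueueueueueueS ⇒ ueueueueueueeu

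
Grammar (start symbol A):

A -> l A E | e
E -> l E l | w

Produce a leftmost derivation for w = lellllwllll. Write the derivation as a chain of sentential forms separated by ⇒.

A ⇒ lAE ⇒ leE ⇒ lelEl ⇒ lellEll ⇒ lelllElll ⇒ lellllEllll ⇒ lellllwllll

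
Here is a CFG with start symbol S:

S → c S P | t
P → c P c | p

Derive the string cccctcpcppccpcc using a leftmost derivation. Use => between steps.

S => cSP   [S → c S P]
cSP => ccSPP   [S → c S P]
ccSPP => cccSPPP   [S → c S P]
cccSPPP => ccccSPPPP   [S → c S P]
ccccSPPPP => cccctPPPP   [S → t]
cccctPPPP => cccctcPcPPP   [P → c P c]
cccctcPcPPP => cccctcpcPPP   [P → p]
cccctcpcPPP => cccctcpcpPP   [P → p]
cccctcpcpPP => cccctcpcppP   [P → p]
cccctcpcppP => cccctcpcppcPc   [P → c P c]
cccctcpcppcPc => cccctcpcppccPcc   [P → c P c]
cccctcpcppccPcc => cccctcpcppccpcc   [P → p]

S => cSP => ccSPP => cccSPPP => ccccSPPPP => cccctPPPP => cccctcPcPPP => cccctcpcPPP => cccctcpcpPP => cccctcpcppP => cccctcpcppcPc => cccctcpcppccPcc => cccctcpcppccpcc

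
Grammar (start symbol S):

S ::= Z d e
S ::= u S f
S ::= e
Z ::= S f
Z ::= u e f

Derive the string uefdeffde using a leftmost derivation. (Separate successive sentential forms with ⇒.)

S⇒Zde⇒Sfde⇒uSffde⇒uZdeffde⇒uSfdeffde⇒uefdeffde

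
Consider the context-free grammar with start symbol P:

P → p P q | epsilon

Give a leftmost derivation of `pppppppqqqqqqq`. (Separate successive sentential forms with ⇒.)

P ⇒ pPq ⇒ ppPqq ⇒ pppPqqq ⇒ ppppPqqqq ⇒ pppppPqqqqq ⇒ ppppppPqqqqqq ⇒ pppppppPqqqqqqq ⇒ pppppppqqqqqqq

P ⇒ pPq   [P → p P q]
pPq ⇒ ppPqq   [P → p P q]
ppPqq ⇒ pppPqqq   [P → p P q]
pppPqqq ⇒ ppppPqqqq   [P → p P q]
ppppPqqqq ⇒ pppppPqqqqq   [P → p P q]
pppppPqqqqq ⇒ ppppppPqqqqqq   [P → p P q]
ppppppPqqqqqq ⇒ pppppppPqqqqqqq   [P → p P q]
pppppppPqqqqqqq ⇒ pppppppqqqqqqq   [P → epsilon]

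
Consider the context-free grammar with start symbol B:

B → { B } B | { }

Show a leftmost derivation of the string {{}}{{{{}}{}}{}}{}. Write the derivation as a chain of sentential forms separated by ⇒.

B⇒{B}B⇒{{}}B⇒{{}}{B}B⇒{{}}{{B}B}B⇒{{}}{{{B}B}B}B⇒{{}}{{{{}}B}B}B⇒{{}}{{{{}}{}}B}B⇒{{}}{{{{}}{}}{}}B⇒{{}}{{{{}}{}}{}}{}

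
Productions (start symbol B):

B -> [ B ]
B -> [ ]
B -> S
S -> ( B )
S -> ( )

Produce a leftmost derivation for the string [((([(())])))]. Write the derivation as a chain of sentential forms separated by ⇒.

B ⇒ [B]   [B -> [ B ]]
[B] ⇒ [S]   [B -> S]
[S] ⇒ [(B)]   [S -> ( B )]
[(B)] ⇒ [(S)]   [B -> S]
[(S)] ⇒ [((B))]   [S -> ( B )]
[((B))] ⇒ [((S))]   [B -> S]
[((S))] ⇒ [(((B)))]   [S -> ( B )]
[(((B)))] ⇒ [((([B])))]   [B -> [ B ]]
[((([B])))] ⇒ [((([S])))]   [B -> S]
[((([S])))] ⇒ [((([(B)])))]   [S -> ( B )]
[((([(B)])))] ⇒ [((([(S)])))]   [B -> S]
[((([(S)])))] ⇒ [((([(())])))]   [S -> ( )]

B ⇒ [B] ⇒ [S] ⇒ [(B)] ⇒ [(S)] ⇒ [((B))] ⇒ [((S))] ⇒ [(((B)))] ⇒ [((([B])))] ⇒ [((([S])))] ⇒ [((([(B)])))] ⇒ [((([(S)])))] ⇒ [((([(())])))]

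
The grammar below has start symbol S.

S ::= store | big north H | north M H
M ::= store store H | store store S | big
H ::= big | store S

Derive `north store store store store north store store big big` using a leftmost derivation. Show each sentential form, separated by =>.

S => north M H   [S ::= north M H]
north M H => north store store S H   [M ::= store store S]
north store store S H => north store store store H   [S ::= store]
north store store store H => north store store store store S   [H ::= store S]
north store store store store S => north store store store store north M H   [S ::= north M H]
north store store store store north M H => north store store store store north store store H H   [M ::= store store H]
north store store store store north store store H H => north store store store store north store store big H   [H ::= big]
north store store store store north store store big H => north store store store store north store store big big   [H ::= big]

S => north M H => north store store S H => north store store store H => north store store store store S => north store store store store north M H => north store store store store north store store H H => north store store store store north store store big H => north store store store store north store store big big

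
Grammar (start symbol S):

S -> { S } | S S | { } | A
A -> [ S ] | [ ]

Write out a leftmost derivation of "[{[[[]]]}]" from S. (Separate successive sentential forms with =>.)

S=>A=>[S]=>[{S}]=>[{A}]=>[{[S]}]=>[{[A]}]=>[{[[S]]}]=>[{[[A]]}]=>[{[[[]]]}]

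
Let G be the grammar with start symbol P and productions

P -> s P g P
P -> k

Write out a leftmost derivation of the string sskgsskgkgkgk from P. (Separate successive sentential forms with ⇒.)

P ⇒ sPgP   [P -> s P g P]
sPgP ⇒ ssPgPgP   [P -> s P g P]
ssPgPgP ⇒ sskgPgP   [P -> k]
sskgPgP ⇒ sskgsPgPgP   [P -> s P g P]
sskgsPgPgP ⇒ sskgssPgPgPgP   [P -> s P g P]
sskgssPgPgPgP ⇒ sskgsskgPgPgP   [P -> k]
sskgsskgPgPgP ⇒ sskgsskgkgPgP   [P -> k]
sskgsskgkgPgP ⇒ sskgsskgkgkgP   [P -> k]
sskgsskgkgkgP ⇒ sskgsskgkgkgk   [P -> k]

P ⇒ sPgP ⇒ ssPgPgP ⇒ sskgPgP ⇒ sskgsPgPgP ⇒ sskgssPgPgPgP ⇒ sskgsskgPgPgP ⇒ sskgsskgkgPgP ⇒ sskgsskgkgkgP ⇒ sskgsskgkgkgk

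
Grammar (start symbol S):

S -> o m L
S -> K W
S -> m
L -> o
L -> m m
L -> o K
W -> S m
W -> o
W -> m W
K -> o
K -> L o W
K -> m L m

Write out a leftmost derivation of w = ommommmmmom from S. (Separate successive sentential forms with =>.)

S => KW => oW => omW => omSm => omKWm => ommLmWm => ommoKmWm => ommomLmmWm => ommommmmmWm => ommommmmmom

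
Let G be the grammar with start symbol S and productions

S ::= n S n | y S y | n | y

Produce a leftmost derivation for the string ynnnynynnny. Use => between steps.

S => ySy => ynSny => ynnSnny => ynnnSnnny => ynnnySynnny => ynnnynynnny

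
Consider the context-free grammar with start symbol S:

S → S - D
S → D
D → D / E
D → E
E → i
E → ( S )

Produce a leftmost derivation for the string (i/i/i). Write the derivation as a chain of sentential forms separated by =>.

S=>D=>E=>(S)=>(D)=>(D/E)=>(D/E/E)=>(E/E/E)=>(i/E/E)=>(i/i/E)=>(i/i/i)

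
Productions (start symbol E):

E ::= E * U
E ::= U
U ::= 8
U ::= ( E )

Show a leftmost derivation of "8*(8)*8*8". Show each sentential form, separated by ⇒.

E ⇒ E*U   [E ::= E * U]
E*U ⇒ E*U*U   [E ::= E * U]
E*U*U ⇒ E*U*U*U   [E ::= E * U]
E*U*U*U ⇒ U*U*U*U   [E ::= U]
U*U*U*U ⇒ 8*U*U*U   [U ::= 8]
8*U*U*U ⇒ 8*(E)*U*U   [U ::= ( E )]
8*(E)*U*U ⇒ 8*(U)*U*U   [E ::= U]
8*(U)*U*U ⇒ 8*(8)*U*U   [U ::= 8]
8*(8)*U*U ⇒ 8*(8)*8*U   [U ::= 8]
8*(8)*8*U ⇒ 8*(8)*8*8   [U ::= 8]

E ⇒ E*U ⇒ E*U*U ⇒ E*U*U*U ⇒ U*U*U*U ⇒ 8*U*U*U ⇒ 8*(E)*U*U ⇒ 8*(U)*U*U ⇒ 8*(8)*U*U ⇒ 8*(8)*8*U ⇒ 8*(8)*8*8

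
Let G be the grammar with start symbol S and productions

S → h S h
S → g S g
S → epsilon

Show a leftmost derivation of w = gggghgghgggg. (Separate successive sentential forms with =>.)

S=>gSg=>ggSgg=>gggSggg=>ggggSgggg=>gggghShgggg=>gggghgSghgggg=>gggghgghgggg

S => gSg   [S → g S g]
gSg => ggSgg   [S → g S g]
ggSgg => gggSggg   [S → g S g]
gggSggg => ggggSgggg   [S → g S g]
ggggSgggg => gggghShgggg   [S → h S h]
gggghShgggg => gggghgSghgggg   [S → g S g]
gggghgSghgggg => gggghgghgggg   [S → epsilon]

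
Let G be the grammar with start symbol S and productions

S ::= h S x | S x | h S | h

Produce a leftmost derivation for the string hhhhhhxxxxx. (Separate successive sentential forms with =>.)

S => Sx => hSxx => hSxxx => hhSxxx => hhhSxxxx => hhhhSxxxx => hhhhhSxxxxx => hhhhhhxxxxx

S => Sx   [S ::= S x]
Sx => hSxx   [S ::= h S x]
hSxx => hSxxx   [S ::= S x]
hSxxx => hhSxxx   [S ::= h S]
hhSxxx => hhhSxxxx   [S ::= h S x]
hhhSxxxx => hhhhSxxxx   [S ::= h S]
hhhhSxxxx => hhhhhSxxxxx   [S ::= h S x]
hhhhhSxxxxx => hhhhhhxxxxx   [S ::= h]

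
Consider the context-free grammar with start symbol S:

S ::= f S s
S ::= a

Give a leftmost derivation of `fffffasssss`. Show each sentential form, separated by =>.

S => fSs   [S ::= f S s]
fSs => ffSss   [S ::= f S s]
ffSss => fffSsss   [S ::= f S s]
fffSsss => ffffSssss   [S ::= f S s]
ffffSssss => fffffSsssss   [S ::= f S s]
fffffSsssss => fffffasssss   [S ::= a]

S=>fSs=>ffSss=>fffSsss=>ffffSssss=>fffffSsssss=>fffffasssss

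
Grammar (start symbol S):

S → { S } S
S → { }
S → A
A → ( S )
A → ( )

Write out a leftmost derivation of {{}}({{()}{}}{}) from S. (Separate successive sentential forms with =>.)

S => {S}S => {{}}S => {{}}A => {{}}(S) => {{}}({S}S) => {{}}({{S}S}S) => {{}}({{A}S}S) => {{}}({{()}S}S) => {{}}({{()}{}}S) => {{}}({{()}{}}{})

S => {S}S   [S → { S } S]
{S}S => {{}}S   [S → { }]
{{}}S => {{}}A   [S → A]
{{}}A => {{}}(S)   [A → ( S )]
{{}}(S) => {{}}({S}S)   [S → { S } S]
{{}}({S}S) => {{}}({{S}S}S)   [S → { S } S]
{{}}({{S}S}S) => {{}}({{A}S}S)   [S → A]
{{}}({{A}S}S) => {{}}({{()}S}S)   [A → ( )]
{{}}({{()}S}S) => {{}}({{()}{}}S)   [S → { }]
{{}}({{()}{}}S) => {{}}({{()}{}}{})   [S → { }]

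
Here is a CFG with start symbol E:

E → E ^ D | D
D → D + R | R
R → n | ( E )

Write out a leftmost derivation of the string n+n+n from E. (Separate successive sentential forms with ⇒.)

E ⇒ D   [E → D]
D ⇒ D+R   [D → D + R]
D+R ⇒ D+R+R   [D → D + R]
D+R+R ⇒ R+R+R   [D → R]
R+R+R ⇒ n+R+R   [R → n]
n+R+R ⇒ n+n+R   [R → n]
n+n+R ⇒ n+n+n   [R → n]

E ⇒ D ⇒ D+R ⇒ D+R+R ⇒ R+R+R ⇒ n+R+R ⇒ n+n+R ⇒ n+n+n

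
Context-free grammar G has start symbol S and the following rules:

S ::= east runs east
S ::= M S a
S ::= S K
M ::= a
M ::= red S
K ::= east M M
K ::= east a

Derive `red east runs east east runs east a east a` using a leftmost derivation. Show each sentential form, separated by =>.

S => S K => M S a K => red S S a K => red east runs east S a K => red east runs east east runs east a K => red east runs east east runs east a east a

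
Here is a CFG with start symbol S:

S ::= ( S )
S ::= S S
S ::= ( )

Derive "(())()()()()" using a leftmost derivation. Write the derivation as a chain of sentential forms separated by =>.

S => SS => SSS => (S)SS => (())SS => (())SSS => (())SSSS => (())()SSS => (())()()SS => (())()()()S => (())()()()()

S => SS   [S ::= S S]
SS => SSS   [S ::= S S]
SSS => (S)SS   [S ::= ( S )]
(S)SS => (())SS   [S ::= ( )]
(())SS => (())SSS   [S ::= S S]
(())SSS => (())SSSS   [S ::= S S]
(())SSSS => (())()SSS   [S ::= ( )]
(())()SSS => (())()()SS   [S ::= ( )]
(())()()SS => (())()()()S   [S ::= ( )]
(())()()()S => (())()()()()   [S ::= ( )]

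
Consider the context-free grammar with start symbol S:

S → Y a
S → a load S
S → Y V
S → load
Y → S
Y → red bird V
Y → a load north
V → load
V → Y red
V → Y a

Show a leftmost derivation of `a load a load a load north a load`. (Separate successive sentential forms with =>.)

S => Y V => S V => a load S V => a load a load S V => a load a load Y a V => a load a load a load north a V => a load a load a load north a load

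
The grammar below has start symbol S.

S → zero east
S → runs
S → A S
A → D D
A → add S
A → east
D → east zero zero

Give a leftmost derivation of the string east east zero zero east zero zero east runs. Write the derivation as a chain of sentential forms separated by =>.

S => A S   [S → A S]
A S => east S   [A → east]
east S => east A S   [S → A S]
east A S => east D D S   [A → D D]
east D D S => east east zero zero D S   [D → east zero zero]
east east zero zero D S => east east zero zero east zero zero S   [D → east zero zero]
east east zero zero east zero zero S => east east zero zero east zero zero A S   [S → A S]
east east zero zero east zero zero A S => east east zero zero east zero zero east S   [A → east]
east east zero zero east zero zero east S => east east zero zero east zero zero east runs   [S → runs]

S => A S => east S => east A S => east D D S => east east zero zero D S => east east zero zero east zero zero S => east east zero zero east zero zero A S => east east zero zero east zero zero east S => east east zero zero east zero zero east runs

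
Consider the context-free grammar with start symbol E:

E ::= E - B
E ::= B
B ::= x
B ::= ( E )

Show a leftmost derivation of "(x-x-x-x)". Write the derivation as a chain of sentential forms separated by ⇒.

E ⇒ B   [E ::= B]
B ⇒ (E)   [B ::= ( E )]
(E) ⇒ (E-B)   [E ::= E - B]
(E-B) ⇒ (E-B-B)   [E ::= E - B]
(E-B-B) ⇒ (E-B-B-B)   [E ::= E - B]
(E-B-B-B) ⇒ (B-B-B-B)   [E ::= B]
(B-B-B-B) ⇒ (x-B-B-B)   [B ::= x]
(x-B-B-B) ⇒ (x-x-B-B)   [B ::= x]
(x-x-B-B) ⇒ (x-x-x-B)   [B ::= x]
(x-x-x-B) ⇒ (x-x-x-x)   [B ::= x]

E ⇒ B ⇒ (E) ⇒ (E-B) ⇒ (E-B-B) ⇒ (E-B-B-B) ⇒ (B-B-B-B) ⇒ (x-B-B-B) ⇒ (x-x-B-B) ⇒ (x-x-x-B) ⇒ (x-x-x-x)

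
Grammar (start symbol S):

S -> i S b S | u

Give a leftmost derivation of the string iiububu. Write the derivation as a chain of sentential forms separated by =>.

S => iSbS   [S -> i S b S]
iSbS => iiSbSbS   [S -> i S b S]
iiSbSbS => iiubSbS   [S -> u]
iiubSbS => iiububS   [S -> u]
iiububS => iiububu   [S -> u]

S => iSbS => iiSbSbS => iiubSbS => iiububS => iiububu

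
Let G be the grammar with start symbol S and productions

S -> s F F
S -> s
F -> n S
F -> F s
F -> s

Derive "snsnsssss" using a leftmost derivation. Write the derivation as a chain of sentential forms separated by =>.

S => sFF => snSF => snsFFF => snsnSFF => snsnsFFFF => snsnssFFF => snsnsssFF => snsnssssF => snsnsssss

S => sFF   [S -> s F F]
sFF => snSF   [F -> n S]
snSF => snsFFF   [S -> s F F]
snsFFF => snsnSFF   [F -> n S]
snsnSFF => snsnsFFFF   [S -> s F F]
snsnsFFFF => snsnssFFF   [F -> s]
snsnssFFF => snsnsssFF   [F -> s]
snsnsssFF => snsnssssF   [F -> s]
snsnssssF => snsnsssss   [F -> s]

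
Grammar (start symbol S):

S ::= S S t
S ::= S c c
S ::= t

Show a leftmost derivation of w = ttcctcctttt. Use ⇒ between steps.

S ⇒ SSt ⇒ tSt ⇒ tSStt ⇒ tSStStt ⇒ tSccStStt ⇒ ttccStStt ⇒ ttccScctStt ⇒ ttcctcctStt ⇒ ttcctcctttt

S ⇒ SSt   [S ::= S S t]
SSt ⇒ tSt   [S ::= t]
tSt ⇒ tSStt   [S ::= S S t]
tSStt ⇒ tSStStt   [S ::= S S t]
tSStStt ⇒ tSccStStt   [S ::= S c c]
tSccStStt ⇒ ttccStStt   [S ::= t]
ttccStStt ⇒ ttccScctStt   [S ::= S c c]
ttccScctStt ⇒ ttcctcctStt   [S ::= t]
ttcctcctStt ⇒ ttcctcctttt   [S ::= t]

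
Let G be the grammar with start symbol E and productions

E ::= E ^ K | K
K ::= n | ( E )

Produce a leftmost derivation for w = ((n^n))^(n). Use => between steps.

E => E^K => K^K => (E)^K => (K)^K => ((E))^K => ((E^K))^K => ((K^K))^K => ((n^K))^K => ((n^n))^K => ((n^n))^(E) => ((n^n))^(K) => ((n^n))^(n)

E => E^K   [E ::= E ^ K]
E^K => K^K   [E ::= K]
K^K => (E)^K   [K ::= ( E )]
(E)^K => (K)^K   [E ::= K]
(K)^K => ((E))^K   [K ::= ( E )]
((E))^K => ((E^K))^K   [E ::= E ^ K]
((E^K))^K => ((K^K))^K   [E ::= K]
((K^K))^K => ((n^K))^K   [K ::= n]
((n^K))^K => ((n^n))^K   [K ::= n]
((n^n))^K => ((n^n))^(E)   [K ::= ( E )]
((n^n))^(E) => ((n^n))^(K)   [E ::= K]
((n^n))^(K) => ((n^n))^(n)   [K ::= n]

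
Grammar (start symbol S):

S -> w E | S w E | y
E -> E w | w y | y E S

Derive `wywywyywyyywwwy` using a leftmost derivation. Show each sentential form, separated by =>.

S => SwE   [S -> S w E]
SwE => wEwE   [S -> w E]
wEwE => wEwwE   [E -> E w]
wEwwE => wyESwwE   [E -> y E S]
wyESwwE => wywySwwE   [E -> w y]
wywySwwE => wywywEwwE   [S -> w E]
wywywEwwE => wywywyESwwE   [E -> y E S]
wywywyESwwE => wywywyyESSwwE   [E -> y E S]
wywywyyESSwwE => wywywyywySSwwE   [E -> w y]
wywywyywySSwwE => wywywyywyySwwE   [S -> y]
wywywyywyySwwE => wywywyywyyywwE   [S -> y]
wywywyywyyywwE => wywywyywyyywwwy   [E -> w y]

S=>SwE=>wEwE=>wEwwE=>wyESwwE=>wywySwwE=>wywywEwwE=>wywywyESwwE=>wywywyyESSwwE=>wywywyywySSwwE=>wywywyywyySwwE=>wywywyywyyywwE=>wywywyywyyywwwy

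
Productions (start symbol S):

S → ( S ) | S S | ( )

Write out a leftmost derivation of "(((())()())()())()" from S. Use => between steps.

S => SS => (S)S => (SS)S => (SSS)S => ((S)SS)S => ((SS)SS)S => ((SSS)SS)S => (((S)SS)SS)S => (((())SS)SS)S => (((())()S)SS)S => (((())()())SS)S => (((())()())()S)S => (((())()())()())S => (((())()())()())()

S => SS   [S → S S]
SS => (S)S   [S → ( S )]
(S)S => (SS)S   [S → S S]
(SS)S => (SSS)S   [S → S S]
(SSS)S => ((S)SS)S   [S → ( S )]
((S)SS)S => ((SS)SS)S   [S → S S]
((SS)SS)S => ((SSS)SS)S   [S → S S]
((SSS)SS)S => (((S)SS)SS)S   [S → ( S )]
(((S)SS)SS)S => (((())SS)SS)S   [S → ( )]
(((())SS)SS)S => (((())()S)SS)S   [S → ( )]
(((())()S)SS)S => (((())()())SS)S   [S → ( )]
(((())()())SS)S => (((())()())()S)S   [S → ( )]
(((())()())()S)S => (((())()())()())S   [S → ( )]
(((())()())()())S => (((())()())()())()   [S → ( )]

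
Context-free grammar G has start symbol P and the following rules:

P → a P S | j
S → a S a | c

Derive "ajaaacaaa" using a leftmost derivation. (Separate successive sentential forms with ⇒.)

P ⇒ aPS   [P → a P S]
aPS ⇒ ajS   [P → j]
ajS ⇒ ajaSa   [S → a S a]
ajaSa ⇒ ajaaSaa   [S → a S a]
ajaaSaa ⇒ ajaaaSaaa   [S → a S a]
ajaaaSaaa ⇒ ajaaacaaa   [S → c]

P ⇒ aPS ⇒ ajS ⇒ ajaSa ⇒ ajaaSaa ⇒ ajaaaSaaa ⇒ ajaaacaaa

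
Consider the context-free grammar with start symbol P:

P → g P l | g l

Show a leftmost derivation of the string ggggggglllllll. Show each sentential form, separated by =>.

P => gPl => ggPll => gggPlll => ggggPllll => gggggPlllll => ggggggPllllll => ggggggglllllll

P => gPl   [P → g P l]
gPl => ggPll   [P → g P l]
ggPll => gggPlll   [P → g P l]
gggPlll => ggggPllll   [P → g P l]
ggggPllll => gggggPlllll   [P → g P l]
gggggPlllll => ggggggPllllll   [P → g P l]
ggggggPllllll => ggggggglllllll   [P → g l]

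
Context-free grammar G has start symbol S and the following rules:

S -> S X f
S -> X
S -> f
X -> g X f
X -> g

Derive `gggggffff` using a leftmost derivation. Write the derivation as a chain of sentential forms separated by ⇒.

S ⇒ SXf ⇒ XXf ⇒ gXf ⇒ ggXff ⇒ gggXfff ⇒ ggggXffff ⇒ gggggffff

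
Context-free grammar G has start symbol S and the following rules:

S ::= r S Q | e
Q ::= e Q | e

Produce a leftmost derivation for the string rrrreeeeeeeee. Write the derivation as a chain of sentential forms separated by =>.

S => rSQ   [S ::= r S Q]
rSQ => rrSQQ   [S ::= r S Q]
rrSQQ => rrrSQQQ   [S ::= r S Q]
rrrSQQQ => rrrrSQQQQ   [S ::= r S Q]
rrrrSQQQQ => rrrreQQQQ   [S ::= e]
rrrreQQQQ => rrrreeQQQQ   [Q ::= e Q]
rrrreeQQQQ => rrrreeeQQQQ   [Q ::= e Q]
rrrreeeQQQQ => rrrreeeeQQQQ   [Q ::= e Q]
rrrreeeeQQQQ => rrrreeeeeQQQ   [Q ::= e]
rrrreeeeeQQQ => rrrreeeeeeQQQ   [Q ::= e Q]
rrrreeeeeeQQQ => rrrreeeeeeeQQ   [Q ::= e]
rrrreeeeeeeQQ => rrrreeeeeeeeQ   [Q ::= e]
rrrreeeeeeeeQ => rrrreeeeeeeee   [Q ::= e]

S => rSQ => rrSQQ => rrrSQQQ => rrrrSQQQQ => rrrreQQQQ => rrrreeQQQQ => rrrreeeQQQQ => rrrreeeeQQQQ => rrrreeeeeQQQ => rrrreeeeeeQQQ => rrrreeeeeeeQQ => rrrreeeeeeeeQ => rrrreeeeeeeee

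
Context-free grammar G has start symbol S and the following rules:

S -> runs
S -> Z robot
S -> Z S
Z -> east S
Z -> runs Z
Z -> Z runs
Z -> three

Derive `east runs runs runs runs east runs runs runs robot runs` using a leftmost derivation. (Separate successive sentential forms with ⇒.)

S ⇒ Z S ⇒ east S S ⇒ east Z robot S ⇒ east runs Z robot S ⇒ east runs Z runs robot S ⇒ east runs runs Z runs robot S ⇒ east runs runs runs Z runs robot S ⇒ east runs runs runs runs Z runs robot S ⇒ east runs runs runs runs Z runs runs robot S ⇒ east runs runs runs runs east S runs runs robot S ⇒ east runs runs runs runs east runs runs runs robot S ⇒ east runs runs runs runs east runs runs runs robot runs

S ⇒ Z S   [S -> Z S]
Z S ⇒ east S S   [Z -> east S]
east S S ⇒ east Z robot S   [S -> Z robot]
east Z robot S ⇒ east runs Z robot S   [Z -> runs Z]
east runs Z robot S ⇒ east runs Z runs robot S   [Z -> Z runs]
east runs Z runs robot S ⇒ east runs runs Z runs robot S   [Z -> runs Z]
east runs runs Z runs robot S ⇒ east runs runs runs Z runs robot S   [Z -> runs Z]
east runs runs runs Z runs robot S ⇒ east runs runs runs runs Z runs robot S   [Z -> runs Z]
east runs runs runs runs Z runs robot S ⇒ east runs runs runs runs Z runs runs robot S   [Z -> Z runs]
east runs runs runs runs Z runs runs robot S ⇒ east runs runs runs runs east S runs runs robot S   [Z -> east S]
east runs runs runs runs east S runs runs robot S ⇒ east runs runs runs runs east runs runs runs robot S   [S -> runs]
east runs runs runs runs east runs runs runs robot S ⇒ east runs runs runs runs east runs runs runs robot runs   [S -> runs]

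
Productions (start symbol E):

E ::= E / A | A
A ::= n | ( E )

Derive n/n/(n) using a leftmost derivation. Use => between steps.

E => E/A   [E ::= E / A]
E/A => E/A/A   [E ::= E / A]
E/A/A => A/A/A   [E ::= A]
A/A/A => n/A/A   [A ::= n]
n/A/A => n/n/A   [A ::= n]
n/n/A => n/n/(E)   [A ::= ( E )]
n/n/(E) => n/n/(A)   [E ::= A]
n/n/(A) => n/n/(n)   [A ::= n]

E => E/A => E/A/A => A/A/A => n/A/A => n/n/A => n/n/(E) => n/n/(A) => n/n/(n)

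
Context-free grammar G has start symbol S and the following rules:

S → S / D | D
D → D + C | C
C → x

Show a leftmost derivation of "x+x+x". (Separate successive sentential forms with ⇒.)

S ⇒ D ⇒ D+C ⇒ D+C+C ⇒ C+C+C ⇒ x+C+C ⇒ x+x+C ⇒ x+x+x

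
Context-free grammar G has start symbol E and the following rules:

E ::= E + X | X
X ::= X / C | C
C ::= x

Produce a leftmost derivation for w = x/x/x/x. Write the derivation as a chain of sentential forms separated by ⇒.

E ⇒ X   [E ::= X]
X ⇒ X/C   [X ::= X / C]
X/C ⇒ X/C/C   [X ::= X / C]
X/C/C ⇒ X/C/C/C   [X ::= X / C]
X/C/C/C ⇒ C/C/C/C   [X ::= C]
C/C/C/C ⇒ x/C/C/C   [C ::= x]
x/C/C/C ⇒ x/x/C/C   [C ::= x]
x/x/C/C ⇒ x/x/x/C   [C ::= x]
x/x/x/C ⇒ x/x/x/x   [C ::= x]

E ⇒ X ⇒ X/C ⇒ X/C/C ⇒ X/C/C/C ⇒ C/C/C/C ⇒ x/C/C/C ⇒ x/x/C/C ⇒ x/x/x/C ⇒ x/x/x/x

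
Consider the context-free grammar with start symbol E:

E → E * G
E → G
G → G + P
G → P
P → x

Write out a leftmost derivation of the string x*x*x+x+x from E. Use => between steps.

E=>E*G=>E*G*G=>G*G*G=>P*G*G=>x*G*G=>x*P*G=>x*x*G=>x*x*G+P=>x*x*G+P+P=>x*x*P+P+P=>x*x*x+P+P=>x*x*x+x+P=>x*x*x+x+x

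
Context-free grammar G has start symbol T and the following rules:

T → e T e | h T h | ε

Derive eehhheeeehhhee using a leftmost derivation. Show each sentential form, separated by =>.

T => eTe => eeTee => eehThee => eehhThhee => eehhhThhhee => eehhheTehhhee => eehhheeTeehhhee => eehhheeeehhhee

T => eTe   [T → e T e]
eTe => eeTee   [T → e T e]
eeTee => eehThee   [T → h T h]
eehThee => eehhThhee   [T → h T h]
eehhThhee => eehhhThhhee   [T → h T h]
eehhhThhhee => eehhheTehhhee   [T → e T e]
eehhheTehhhee => eehhheeTeehhhee   [T → e T e]
eehhheeTeehhhee => eehhheeeehhhee   [T → ε]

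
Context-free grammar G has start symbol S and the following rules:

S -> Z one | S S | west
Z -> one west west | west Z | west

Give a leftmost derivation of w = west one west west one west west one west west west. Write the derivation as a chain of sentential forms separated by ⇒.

S ⇒ S S ⇒ S S S ⇒ Z one S S ⇒ west Z one S S ⇒ west one west west one S S ⇒ west one west west one S S S ⇒ west one west west one west S S ⇒ west one west west one west Z one S ⇒ west one west west one west west one S ⇒ west one west west one west west one S S ⇒ west one west west one west west one S S S ⇒ west one west west one west west one west S S ⇒ west one west west one west west one west west S ⇒ west one west west one west west one west west west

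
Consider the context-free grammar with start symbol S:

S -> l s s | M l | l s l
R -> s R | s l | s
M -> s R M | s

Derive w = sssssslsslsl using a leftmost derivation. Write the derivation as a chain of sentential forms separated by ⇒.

S⇒Ml⇒sRMl⇒ssRMl⇒sssRMl⇒ssssMl⇒sssssRMl⇒sssssslMl⇒sssssslsRMl⇒sssssslsslMl⇒sssssslsslsl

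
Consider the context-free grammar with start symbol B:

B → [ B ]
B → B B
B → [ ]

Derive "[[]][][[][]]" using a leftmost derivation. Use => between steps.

B => BB => BBB => [B]BB => [[]]BB => [[]][]B => [[]][][B] => [[]][][BB] => [[]][][[]B] => [[]][][[][]]

B => BB   [B → B B]
BB => BBB   [B → B B]
BBB => [B]BB   [B → [ B ]]
[B]BB => [[]]BB   [B → [ ]]
[[]]BB => [[]][]B   [B → [ ]]
[[]][]B => [[]][][B]   [B → [ B ]]
[[]][][B] => [[]][][BB]   [B → B B]
[[]][][BB] => [[]][][[]B]   [B → [ ]]
[[]][][[]B] => [[]][][[][]]   [B → [ ]]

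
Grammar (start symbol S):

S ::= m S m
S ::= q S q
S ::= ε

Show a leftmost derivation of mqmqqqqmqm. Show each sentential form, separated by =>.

S => mSm => mqSqm => mqmSmqm => mqmqSqmqm => mqmqqSqqmqm => mqmqqqqmqm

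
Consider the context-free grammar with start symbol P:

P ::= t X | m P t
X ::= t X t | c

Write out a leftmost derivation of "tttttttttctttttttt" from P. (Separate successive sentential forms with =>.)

P => tX => ttXt => tttXtt => ttttXttt => tttttXtttt => ttttttXttttt => tttttttXtttttt => ttttttttXttttttt => tttttttttXtttttttt => tttttttttctttttttt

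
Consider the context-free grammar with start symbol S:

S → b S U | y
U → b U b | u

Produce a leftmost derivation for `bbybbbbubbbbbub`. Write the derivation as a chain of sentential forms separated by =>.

S => bSU   [S → b S U]
bSU => bbSUU   [S → b S U]
bbSUU => bbyUU   [S → y]
bbyUU => bbybUbU   [U → b U b]
bbybUbU => bbybbUbbU   [U → b U b]
bbybbUbbU => bbybbbUbbbU   [U → b U b]
bbybbbUbbbU => bbybbbbUbbbbU   [U → b U b]
bbybbbbUbbbbU => bbybbbbubbbbU   [U → u]
bbybbbbubbbbU => bbybbbbubbbbbUb   [U → b U b]
bbybbbbubbbbbUb => bbybbbbubbbbbub   [U → u]

S => bSU => bbSUU => bbyUU => bbybUbU => bbybbUbbU => bbybbbUbbbU => bbybbbbUbbbbU => bbybbbbubbbbU => bbybbbbubbbbbUb => bbybbbbubbbbbub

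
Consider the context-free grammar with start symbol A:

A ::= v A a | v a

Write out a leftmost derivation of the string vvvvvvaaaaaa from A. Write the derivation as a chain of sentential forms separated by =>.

A => vAa   [A ::= v A a]
vAa => vvAaa   [A ::= v A a]
vvAaa => vvvAaaa   [A ::= v A a]
vvvAaaa => vvvvAaaaa   [A ::= v A a]
vvvvAaaaa => vvvvvAaaaaa   [A ::= v A a]
vvvvvAaaaaa => vvvvvvaaaaaa   [A ::= v a]

A=>vAa=>vvAaa=>vvvAaaa=>vvvvAaaaa=>vvvvvAaaaaa=>vvvvvvaaaaaa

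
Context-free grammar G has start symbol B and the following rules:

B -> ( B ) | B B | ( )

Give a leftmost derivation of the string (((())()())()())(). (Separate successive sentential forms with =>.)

B => BB   [B -> B B]
BB => (B)B   [B -> ( B )]
(B)B => (BB)B   [B -> B B]
(BB)B => (BBB)B   [B -> B B]
(BBB)B => ((B)BB)B   [B -> ( B )]
((B)BB)B => ((BB)BB)B   [B -> B B]
((BB)BB)B => ((BBB)BB)B   [B -> B B]
((BBB)BB)B => (((B)BB)BB)B   [B -> ( B )]
(((B)BB)BB)B => (((())BB)BB)B   [B -> ( )]
(((())BB)BB)B => (((())()B)BB)B   [B -> ( )]
(((())()B)BB)B => (((())()())BB)B   [B -> ( )]
(((())()())BB)B => (((())()())()B)B   [B -> ( )]
(((())()())()B)B => (((())()())()())B   [B -> ( )]
(((())()())()())B => (((())()())()())()   [B -> ( )]

B=>BB=>(B)B=>(BB)B=>(BBB)B=>((B)BB)B=>((BB)BB)B=>((BBB)BB)B=>(((B)BB)BB)B=>(((())BB)BB)B=>(((())()B)BB)B=>(((())()())BB)B=>(((())()())()B)B=>(((())()())()())B=>(((())()())()())()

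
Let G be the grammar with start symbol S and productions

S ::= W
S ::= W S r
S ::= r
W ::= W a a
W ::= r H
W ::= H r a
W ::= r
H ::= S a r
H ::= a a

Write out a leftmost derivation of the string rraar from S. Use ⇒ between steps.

S ⇒ WSr ⇒ rSr ⇒ rWr ⇒ rWaar ⇒ rraar

S ⇒ WSr   [S ::= W S r]
WSr ⇒ rSr   [W ::= r]
rSr ⇒ rWr   [S ::= W]
rWr ⇒ rWaar   [W ::= W a a]
rWaar ⇒ rraar   [W ::= r]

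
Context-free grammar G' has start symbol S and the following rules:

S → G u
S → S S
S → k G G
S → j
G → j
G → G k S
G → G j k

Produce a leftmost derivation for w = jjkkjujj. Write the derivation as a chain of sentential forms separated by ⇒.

S ⇒ SS   [S → S S]
SS ⇒ SSS   [S → S S]
SSS ⇒ GuSS   [S → G u]
GuSS ⇒ GkSuSS   [G → G k S]
GkSuSS ⇒ GjkkSuSS   [G → G j k]
GjkkSuSS ⇒ jjkkSuSS   [G → j]
jjkkSuSS ⇒ jjkkjuSS   [S → j]
jjkkjuSS ⇒ jjkkjujS   [S → j]
jjkkjujS ⇒ jjkkjujj   [S → j]

S⇒SS⇒SSS⇒GuSS⇒GkSuSS⇒GjkkSuSS⇒jjkkSuSS⇒jjkkjuSS⇒jjkkjujS⇒jjkkjujj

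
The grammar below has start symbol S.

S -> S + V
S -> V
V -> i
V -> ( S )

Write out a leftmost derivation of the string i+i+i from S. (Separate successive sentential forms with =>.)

S => S+V => S+V+V => V+V+V => i+V+V => i+i+V => i+i+i

S => S+V   [S -> S + V]
S+V => S+V+V   [S -> S + V]
S+V+V => V+V+V   [S -> V]
V+V+V => i+V+V   [V -> i]
i+V+V => i+i+V   [V -> i]
i+i+V => i+i+i   [V -> i]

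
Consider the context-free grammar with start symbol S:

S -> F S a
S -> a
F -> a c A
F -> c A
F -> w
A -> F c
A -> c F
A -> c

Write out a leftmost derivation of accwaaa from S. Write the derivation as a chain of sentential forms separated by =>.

S => FSa => acASa => accSa => accFSaa => accwSaa => accwaaa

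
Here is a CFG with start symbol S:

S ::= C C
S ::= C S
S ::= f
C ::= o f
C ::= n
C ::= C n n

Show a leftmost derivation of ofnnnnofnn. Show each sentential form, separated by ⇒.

S ⇒ CC ⇒ CnnC ⇒ CnnnnC ⇒ ofnnnnC ⇒ ofnnnnCnn ⇒ ofnnnnofnn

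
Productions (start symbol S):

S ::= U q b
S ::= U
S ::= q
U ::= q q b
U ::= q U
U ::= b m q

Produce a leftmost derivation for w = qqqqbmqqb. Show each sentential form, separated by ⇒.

S ⇒ Uqb ⇒ qUqb ⇒ qqUqb ⇒ qqqUqb ⇒ qqqqUqb ⇒ qqqqbmqqb

S ⇒ Uqb   [S ::= U q b]
Uqb ⇒ qUqb   [U ::= q U]
qUqb ⇒ qqUqb   [U ::= q U]
qqUqb ⇒ qqqUqb   [U ::= q U]
qqqUqb ⇒ qqqqUqb   [U ::= q U]
qqqqUqb ⇒ qqqqbmqqb   [U ::= b m q]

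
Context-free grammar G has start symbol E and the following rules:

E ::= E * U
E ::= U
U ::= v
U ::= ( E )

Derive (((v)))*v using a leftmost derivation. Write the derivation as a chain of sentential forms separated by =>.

E => E*U   [E ::= E * U]
E*U => U*U   [E ::= U]
U*U => (E)*U   [U ::= ( E )]
(E)*U => (U)*U   [E ::= U]
(U)*U => ((E))*U   [U ::= ( E )]
((E))*U => ((U))*U   [E ::= U]
((U))*U => (((E)))*U   [U ::= ( E )]
(((E)))*U => (((U)))*U   [E ::= U]
(((U)))*U => (((v)))*U   [U ::= v]
(((v)))*U => (((v)))*v   [U ::= v]

E => E*U => U*U => (E)*U => (U)*U => ((E))*U => ((U))*U => (((E)))*U => (((U)))*U => (((v)))*U => (((v)))*v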